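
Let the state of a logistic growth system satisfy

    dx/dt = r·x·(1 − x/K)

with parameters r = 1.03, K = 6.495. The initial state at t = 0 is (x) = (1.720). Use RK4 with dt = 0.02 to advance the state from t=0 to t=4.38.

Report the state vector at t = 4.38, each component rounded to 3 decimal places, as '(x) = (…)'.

t=0.000: state=(1.720)
step 1 (dt=0.02): k1=(1.302), k2=(1.309), k3=(1.309), k4=(1.315); state += dt/6·(k1+2k2+2k3+k4)
t=0.020: state=(1.746)
t=0.040: state=(1.773)
t=0.060: state=(1.799)
continuing one RK4 step at a time; state shown every 10 steps (Δt=0.2):
t=0.200: state=(1.993)
t=0.400: state=(2.288)
t=0.600: state=(2.602)
t=0.800: state=(2.929)
t=1.000: state=(3.262)
t=1.200: state=(3.595)
t=1.400: state=(3.921)
t=1.600: state=(4.233)
t=1.800: state=(4.527)
t=2.000: state=(4.797)
t=2.200: state=(5.043)
t=2.400: state=(5.262)
t=2.600: state=(5.455)
t=2.800: state=(5.622)
t=3.000: state=(5.767)
t=3.200: state=(5.890)
t=3.400: state=(5.994)
t=3.600: state=(6.081)
t=3.800: state=(6.154)
t=4.000: state=(6.215)
t=4.200: state=(6.265)
t=4.380: state=(6.303)

(x) = (6.303)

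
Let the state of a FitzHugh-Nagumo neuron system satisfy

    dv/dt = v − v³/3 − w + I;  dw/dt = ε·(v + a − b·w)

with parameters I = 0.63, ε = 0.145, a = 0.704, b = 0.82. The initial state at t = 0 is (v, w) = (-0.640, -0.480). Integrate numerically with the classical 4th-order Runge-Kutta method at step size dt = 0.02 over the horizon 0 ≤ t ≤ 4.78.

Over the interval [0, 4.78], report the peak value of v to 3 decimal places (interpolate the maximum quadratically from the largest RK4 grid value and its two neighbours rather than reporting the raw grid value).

max v = 1.909

t=0.000: state=(-0.640, -0.480)
step 1 (dt=0.02): k1=(0.557, 0.066), k2=(0.560, 0.067), k3=(0.560, 0.067), k4=(0.563, 0.068); state += dt/6·(k1+2k2+2k3+k4)
t=0.020: state=(-0.629, -0.479)
t=0.040: state=(-0.617, -0.477)
t=0.060: state=(-0.606, -0.476)
continuing one RK4 step at a time; state shown every 10 steps (Δt=0.2):
t=0.200: state=(-0.523, -0.465)
t=0.400: state=(-0.390, -0.447)
t=0.600: state=(-0.238, -0.426)
t=0.800: state=(-0.059, -0.400)
t=1.000: state=(0.152, -0.369)
t=1.200: state=(0.402, -0.332)
t=1.400: state=(0.687, -0.289)
t=1.600: state=(0.993, -0.238)
t=1.800: state=(1.288, -0.179)
t=2.000: state=(1.536, -0.114)
t=2.200: state=(1.714, -0.045)
t=2.400: state=(1.824, 0.028)
t=2.600: state=(1.882, 0.100)
t=2.800: state=(1.905, 0.172)
t=3.000: state=(1.908, 0.243)
t=3.200: state=(1.899, 0.312)
t=3.400: state=(1.883, 0.379)
t=3.600: state=(1.863, 0.444)
t=3.800: state=(1.841, 0.507)
t=4.000: state=(1.817, 0.568)
t=4.200: state=(1.793, 0.626)
t=4.400: state=(1.768, 0.683)
t=4.600: state=(1.742, 0.737)
t=4.780: state=(1.719, 0.784)
largest grid value and its neighbours: v(2.920)=1.90892, v(2.940)=1.90895, v(2.960)=1.90885
parabola through these three points peaks at t≈2.934 with v≈1.90896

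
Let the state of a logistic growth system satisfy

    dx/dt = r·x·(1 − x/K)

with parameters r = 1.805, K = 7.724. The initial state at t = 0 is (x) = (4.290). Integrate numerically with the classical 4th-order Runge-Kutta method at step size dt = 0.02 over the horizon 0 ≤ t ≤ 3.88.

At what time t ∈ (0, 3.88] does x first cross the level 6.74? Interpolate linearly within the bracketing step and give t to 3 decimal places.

t=0.000: state=(4.290)
step 1 (dt=0.02): k1=(3.443), k2=(3.435), k3=(3.435), k4=(3.428); state += dt/6·(k1+2k2+2k3+k4)
t=0.020: state=(4.359)
t=0.040: state=(4.427)
t=0.060: state=(4.495)
continuing one RK4 step at a time; state shown every 10 steps (Δt=0.2):
t=0.200: state=(4.958)
t=0.400: state=(5.561)
t=0.600: state=(6.077)
t=0.800: state=(6.497)
t=0.940: state=(6.736)
next step: t=0.960: state=(6.766) — x has crossed 6.74
linear interpolation between t=0.940 (6.73576) and t=0.960 (6.76646) → t≈0.943

t = 0.943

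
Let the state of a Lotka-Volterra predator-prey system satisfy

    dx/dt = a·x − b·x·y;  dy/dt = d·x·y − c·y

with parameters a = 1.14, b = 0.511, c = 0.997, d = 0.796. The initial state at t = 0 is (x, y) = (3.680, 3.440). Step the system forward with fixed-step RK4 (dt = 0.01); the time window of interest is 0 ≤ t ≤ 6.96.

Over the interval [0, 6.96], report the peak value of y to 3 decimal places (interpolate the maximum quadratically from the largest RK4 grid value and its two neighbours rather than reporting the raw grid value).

t=0.000: state=(3.680, 3.440)
step 1 (dt=0.01): k1=(-2.274, 6.647), k2=(-2.329, 6.680), k3=(-2.329, 6.679), k4=(-2.384, 6.711); state += dt/6·(k1+2k2+2k3+k4)
t=0.010: state=(3.657, 3.507)
t=0.020: state=(3.632, 3.574)
t=0.030: state=(3.607, 3.642)
continuing one RK4 step at a time; state shown every 25 steps (Δt=0.25):
t=0.250: state=(2.823, 5.163)
t=0.500: state=(1.781, 6.349)
t=0.750: state=(1.031, 6.506)
t=1.000: state=(0.616, 5.947)
t=1.250: state=(0.404, 5.118)
t=1.500: state=(0.295, 4.271)
t=1.750: state=(0.239, 3.508)
t=2.000: state=(0.212, 2.858)
t=2.250: state=(0.202, 2.321)
t=2.500: state=(0.206, 1.883)
t=2.750: state=(0.220, 1.531)
t=3.000: state=(0.246, 1.250)
t=3.250: state=(0.283, 1.027)
t=3.500: state=(0.333, 0.850)
t=3.750: state=(0.401, 0.713)
t=4.000: state=(0.491, 0.607)
t=4.250: state=(0.607, 0.527)
t=4.500: state=(0.758, 0.471)
t=4.750: state=(0.951, 0.434)
t=5.000: state=(1.198, 0.419)
t=5.250: state=(1.510, 0.427)
t=5.500: state=(1.897, 0.466)
t=5.750: state=(2.365, 0.555)
t=6.000: state=(2.901, 0.729)
t=6.250: state=(3.447, 1.070)
t=6.500: state=(3.850, 1.731)
t=6.750: state=(3.828, 2.925)
t=6.960: state=(3.301, 4.332)
largest grid value and its neighbours: y(0.650)=6.55698, y(0.660)=6.55797, y(0.670)=6.55751
parabola through these three points peaks at t≈0.662 with y≈6.55800

max y = 6.558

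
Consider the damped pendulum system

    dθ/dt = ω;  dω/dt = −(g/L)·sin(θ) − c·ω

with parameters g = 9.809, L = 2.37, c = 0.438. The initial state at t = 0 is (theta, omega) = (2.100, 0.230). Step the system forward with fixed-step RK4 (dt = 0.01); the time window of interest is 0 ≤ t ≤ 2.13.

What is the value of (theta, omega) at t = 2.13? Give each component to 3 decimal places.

t=0.000: state=(2.100, 0.230)
step 1 (dt=0.01): k1=(0.230, -3.673), k2=(0.212, -3.663), k3=(0.212, -3.663), k4=(0.193, -3.653); state += dt/6·(k1+2k2+2k3+k4)
t=0.010: state=(2.102, 0.193)
t=0.020: state=(2.104, 0.157)
t=0.030: state=(2.105, 0.121)
continuing one RK4 step at a time; state shown every 10 steps (Δt=0.1):
t=0.100: state=(2.105, -0.128)
t=0.200: state=(2.075, -0.474)
t=0.300: state=(2.010, -0.814)
t=0.400: state=(1.912, -1.153)
t=0.500: state=(1.780, -1.493)
t=0.600: state=(1.614, -1.830)
t=0.700: state=(1.414, -2.155)
t=0.800: state=(1.184, -2.452)
t=0.900: state=(0.926, -2.698)
t=1.000: state=(0.646, -2.868)
t=1.100: state=(0.355, -2.939)
t=1.200: state=(0.062, -2.896)
t=1.300: state=(-0.220, -2.739)
t=1.400: state=(-0.482, -2.482)
t=1.500: state=(-0.714, -2.147)
t=1.600: state=(-0.910, -1.760)
t=1.700: state=(-1.065, -1.346)
t=1.800: state=(-1.179, -0.923)
t=1.900: state=(-1.250, -0.504)
t=2.000: state=(-1.280, -0.096)
t=2.100: state=(-1.270, 0.296)
t=2.130: state=(-1.259, 0.410)

(theta, omega) = (-1.259, 0.410)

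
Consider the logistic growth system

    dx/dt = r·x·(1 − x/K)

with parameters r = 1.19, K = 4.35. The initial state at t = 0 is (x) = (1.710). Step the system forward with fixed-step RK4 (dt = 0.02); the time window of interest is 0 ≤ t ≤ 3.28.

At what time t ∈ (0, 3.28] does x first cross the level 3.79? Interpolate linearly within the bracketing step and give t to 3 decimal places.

t=0.000: state=(1.710)
step 1 (dt=0.02): k1=(1.235), k2=(1.238), k3=(1.238), k4=(1.241); state += dt/6·(k1+2k2+2k3+k4)
t=0.020: state=(1.735)
t=0.040: state=(1.760)
t=0.060: state=(1.785)
continuing one RK4 step at a time; state shown every 10 steps (Δt=0.2):
t=0.200: state=(1.962)
t=0.400: state=(2.220)
t=0.600: state=(2.477)
t=0.800: state=(2.726)
t=1.000: state=(2.960)
t=1.200: state=(3.175)
t=1.400: state=(3.367)
t=1.600: state=(3.537)
t=1.800: state=(3.682)
t=1.960: state=(3.783)
next step: t=1.980: state=(3.795) — x has crossed 3.79
linear interpolation between t=1.960 (3.78310) and t=1.980 (3.79473) → t≈1.972

t = 1.972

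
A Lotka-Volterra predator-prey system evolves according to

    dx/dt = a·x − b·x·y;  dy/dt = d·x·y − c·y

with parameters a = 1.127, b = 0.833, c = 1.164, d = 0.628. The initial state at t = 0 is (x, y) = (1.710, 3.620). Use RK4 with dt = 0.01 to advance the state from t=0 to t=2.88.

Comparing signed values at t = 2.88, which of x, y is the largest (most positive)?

largest component: x

t=0.000: state=(1.710, 3.620)
step 1 (dt=0.01): k1=(-3.229, -0.326), k2=(-3.196, -0.363), k3=(-3.197, -0.362), k4=(-3.164, -0.399); state += dt/6·(k1+2k2+2k3+k4)
t=0.010: state=(1.678, 3.616)
t=0.020: state=(1.647, 3.612)
t=0.030: state=(1.616, 3.607)
continuing one RK4 step at a time; state shown every 10 steps (Δt=0.1):
t=0.100: state=(1.419, 3.554)
t=0.200: state=(1.187, 3.432)
t=0.300: state=(1.005, 3.272)
t=0.400: state=(0.863, 3.088)
t=0.500: state=(0.753, 2.891)
t=0.600: state=(0.668, 2.690)
t=0.700: state=(0.602, 2.492)
t=0.800: state=(0.552, 2.300)
t=0.900: state=(0.514, 2.117)
t=1.000: state=(0.486, 1.944)
t=1.100: state=(0.466, 1.783)
t=1.200: state=(0.452, 1.633)
t=1.300: state=(0.445, 1.495)
t=1.400: state=(0.442, 1.369)
t=1.500: state=(0.443, 1.253)
t=1.600: state=(0.449, 1.147)
t=1.700: state=(0.459, 1.050)
t=1.800: state=(0.472, 0.962)
t=1.900: state=(0.489, 0.883)
t=2.000: state=(0.510, 0.811)
t=2.100: state=(0.535, 0.746)
t=2.200: state=(0.565, 0.687)
t=2.300: state=(0.598, 0.634)
t=2.400: state=(0.636, 0.587)
t=2.500: state=(0.680, 0.545)
t=2.600: state=(0.728, 0.507)
t=2.700: state=(0.782, 0.473)
t=2.800: state=(0.843, 0.443)
t=2.880: state=(0.896, 0.422)
compare at T: x=0.896, y=0.422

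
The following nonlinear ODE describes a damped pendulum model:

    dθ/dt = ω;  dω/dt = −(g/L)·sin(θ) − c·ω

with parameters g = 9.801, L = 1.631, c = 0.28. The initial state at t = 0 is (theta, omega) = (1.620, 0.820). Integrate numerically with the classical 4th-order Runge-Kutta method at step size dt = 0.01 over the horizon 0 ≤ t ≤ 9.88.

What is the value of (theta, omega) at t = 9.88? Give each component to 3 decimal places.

t=0.000: state=(1.620, 0.820)
step 1 (dt=0.01): k1=(0.820, -6.232), k2=(0.789, -6.222), k3=(0.789, -6.222), k4=(0.758, -6.212); state += dt/6·(k1+2k2+2k3+k4)
t=0.010: state=(1.628, 0.758)
t=0.020: state=(1.635, 0.696)
t=0.030: state=(1.642, 0.634)
continuing one RK4 step at a time; state shown every 50 steps (Δt=0.5):
t=0.500: state=(1.288, -2.073)
t=1.000: state=(-0.188, -3.205)
t=1.500: state=(-1.266, -0.791)
t=2.000: state=(-0.950, 1.929)
t=2.500: state=(0.313, 2.522)
t=3.000: state=(1.059, 0.242)
t=3.500: state=(0.575, -1.970)
t=4.000: state=(-0.491, -1.765)
t=4.500: state=(-0.853, 0.402)
t=5.000: state=(-0.207, 1.870)
t=5.500: state=(0.596, 0.969)
t=6.000: state=(0.598, -0.913)
t=6.500: state=(-0.099, -1.519)
t=7.000: state=(-0.586, -0.231)
t=7.500: state=(-0.316, 1.155)
t=8.000: state=(0.297, 0.990)
t=8.500: state=(0.472, -0.341)
t=9.000: state=(0.057, -1.097)
t=9.500: state=(-0.373, -0.423)
t=9.880: state=(-0.363, 0.455)

(theta, omega) = (-0.363, 0.455)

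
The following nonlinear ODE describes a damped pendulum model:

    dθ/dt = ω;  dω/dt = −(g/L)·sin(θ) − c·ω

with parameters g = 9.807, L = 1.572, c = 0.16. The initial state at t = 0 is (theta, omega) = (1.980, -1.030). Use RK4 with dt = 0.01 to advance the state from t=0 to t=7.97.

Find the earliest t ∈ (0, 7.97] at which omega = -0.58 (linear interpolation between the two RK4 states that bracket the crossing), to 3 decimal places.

t = 1.357

t=0.000: state=(1.980, -1.030)
step 1 (dt=0.01): k1=(-1.030, -5.559), k2=(-1.058, -5.567), k3=(-1.058, -5.567), k4=(-1.086, -5.576); state += dt/6·(k1+2k2+2k3+k4)
t=0.010: state=(1.969, -1.086)
t=0.020: state=(1.958, -1.142)
t=0.030: state=(1.947, -1.198)
continuing one RK4 step at a time; state shown every 50 steps (Δt=0.5):
t=0.500: state=(0.756, -3.747)
t=1.000: state=(-1.115, -2.862)
t=1.350: state=(-1.726, -0.623)
next step: t=1.360: state=(-1.732, -0.560) — omega has crossed -0.58
linear interpolation between t=1.350 (-0.62266) and t=1.360 (-0.56010) → t≈1.357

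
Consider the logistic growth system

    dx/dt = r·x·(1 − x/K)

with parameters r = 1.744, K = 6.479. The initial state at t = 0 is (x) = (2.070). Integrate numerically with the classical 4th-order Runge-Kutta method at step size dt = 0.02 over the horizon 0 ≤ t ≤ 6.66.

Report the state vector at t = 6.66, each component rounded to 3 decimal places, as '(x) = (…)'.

t=0.000: state=(2.070)
step 1 (dt=0.02): k1=(2.457), k2=(2.472), k3=(2.472), k4=(2.487); state += dt/6·(k1+2k2+2k3+k4)
t=0.020: state=(2.119)
t=0.040: state=(2.169)
t=0.060: state=(2.220)
continuing one RK4 step at a time; state shown every 25 steps (Δt=0.5):
t=0.500: state=(3.427)
t=1.000: state=(4.721)
t=1.500: state=(5.606)
t=2.000: state=(6.083)
t=2.500: state=(6.307)
t=3.000: state=(6.406)
t=3.500: state=(6.448)
t=4.000: state=(6.466)
t=4.500: state=(6.474)
t=5.000: state=(6.477)
t=5.500: state=(6.478)
t=6.000: state=(6.479)
t=6.500: state=(6.479)
t=6.660: state=(6.479)

(x) = (6.479)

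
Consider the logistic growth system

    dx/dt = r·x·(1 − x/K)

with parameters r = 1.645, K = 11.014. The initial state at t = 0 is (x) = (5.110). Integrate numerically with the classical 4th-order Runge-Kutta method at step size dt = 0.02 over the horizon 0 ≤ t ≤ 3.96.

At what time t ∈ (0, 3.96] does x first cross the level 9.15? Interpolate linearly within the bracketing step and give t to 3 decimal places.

t = 1.055

t=0.000: state=(5.110)
step 1 (dt=0.02): k1=(4.506), k2=(4.511), k3=(4.511), k4=(4.515); state += dt/6·(k1+2k2+2k3+k4)
t=0.020: state=(5.200)
t=0.040: state=(5.291)
t=0.060: state=(5.381)
continuing one RK4 step at a time; state shown every 10 steps (Δt=0.2):
t=0.200: state=(6.014)
t=0.400: state=(6.891)
t=0.600: state=(7.699)
t=0.800: state=(8.408)
t=1.000: state=(9.006)
t=1.040: state=(9.112)
next step: t=1.060: state=(9.163) — x has crossed 9.15
linear interpolation between t=1.040 (9.11150) and t=1.060 (9.16273) → t≈1.055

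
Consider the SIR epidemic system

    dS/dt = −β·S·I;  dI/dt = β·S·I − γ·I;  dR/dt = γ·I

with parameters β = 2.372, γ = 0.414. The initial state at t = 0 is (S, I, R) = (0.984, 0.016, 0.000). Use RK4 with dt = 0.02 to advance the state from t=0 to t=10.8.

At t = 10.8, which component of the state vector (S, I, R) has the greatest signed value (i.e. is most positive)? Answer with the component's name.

largest component: R

t=0.000: state=(0.984, 0.016, 0.000)
step 1 (dt=0.02): k1=(-0.037, 0.031, 0.007), k2=(-0.038, 0.031, 0.007), k3=(-0.038, 0.031, 0.007), k4=(-0.039, 0.032, 0.007); state += dt/6·(k1+2k2+2k3+k4)
t=0.020: state=(0.983, 0.017, 0.000)
t=0.040: state=(0.982, 0.017, 0.000)
t=0.060: state=(0.982, 0.018, 0.000)
continuing one RK4 step at a time; state shown every 25 steps (Δt=0.5):
t=0.500: state=(0.953, 0.041, 0.006)
t=1.000: state=(0.881, 0.100, 0.019)
t=1.500: state=(0.736, 0.213, 0.051)
t=2.000: state=(0.522, 0.367, 0.111)
t=2.500: state=(0.312, 0.487, 0.200)
t=3.000: state=(0.170, 0.524, 0.306)
t=3.500: state=(0.093, 0.495, 0.413)
t=4.000: state=(0.053, 0.437, 0.509)
t=4.500: state=(0.033, 0.374, 0.593)
t=5.000: state=(0.022, 0.314, 0.664)
t=5.500: state=(0.016, 0.261, 0.724)
t=6.000: state=(0.012, 0.215, 0.773)
t=6.500: state=(0.009, 0.177, 0.813)
t=7.000: state=(0.008, 0.146, 0.847)
t=7.500: state=(0.007, 0.119, 0.874)
t=8.000: state=(0.006, 0.098, 0.896)
t=8.500: state=(0.005, 0.080, 0.915)
t=9.000: state=(0.005, 0.065, 0.930)
t=9.500: state=(0.004, 0.053, 0.942)
t=10.000: state=(0.004, 0.044, 0.952)
t=10.500: state=(0.004, 0.036, 0.960)
t=10.800: state=(0.004, 0.032, 0.964)
compare at T: S=0.004, I=0.032, R=0.964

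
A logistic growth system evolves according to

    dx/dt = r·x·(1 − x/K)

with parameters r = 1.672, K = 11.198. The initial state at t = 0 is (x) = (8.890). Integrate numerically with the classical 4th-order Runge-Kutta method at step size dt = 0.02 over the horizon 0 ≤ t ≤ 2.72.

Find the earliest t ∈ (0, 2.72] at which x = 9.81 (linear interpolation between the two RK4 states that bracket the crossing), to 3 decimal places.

t = 0.363

t=0.000: state=(8.890)
step 1 (dt=0.02): k1=(3.064), k2=(3.033), k3=(3.034), k4=(3.003); state += dt/6·(k1+2k2+2k3+k4)
t=0.020: state=(8.951)
t=0.040: state=(9.010)
t=0.060: state=(9.068)
continuing one RK4 step at a time; state shown every 5 steps (Δt=0.1):
t=0.100: state=(9.181)
t=0.200: state=(9.443)
t=0.300: state=(9.677)
t=0.360: state=(9.804)
next step: t=0.380: state=(9.844) — x has crossed 9.81
linear interpolation between t=0.360 (9.80382) and t=0.380 (9.84413) → t≈0.363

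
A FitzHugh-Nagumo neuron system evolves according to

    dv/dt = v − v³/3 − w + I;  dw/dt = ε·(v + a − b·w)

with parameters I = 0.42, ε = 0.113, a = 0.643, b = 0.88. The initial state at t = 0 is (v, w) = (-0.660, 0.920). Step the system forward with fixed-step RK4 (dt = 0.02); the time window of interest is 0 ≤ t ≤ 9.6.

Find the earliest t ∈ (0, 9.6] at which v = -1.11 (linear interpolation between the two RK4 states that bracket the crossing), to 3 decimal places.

t = 0.403

t=0.000: state=(-0.660, 0.920)
step 1 (dt=0.02): k1=(-1.064, -0.093), k2=(-1.069, -0.095), k3=(-1.069, -0.095), k4=(-1.074, -0.096); state += dt/6·(k1+2k2+2k3+k4)
t=0.020: state=(-0.681, 0.918)
t=0.040: state=(-0.703, 0.916)
t=0.060: state=(-0.725, 0.914)
t=0.400: state=(-1.107, 0.873)
next step: t=0.420: state=(-1.129, 0.871) — v has crossed -1.11
linear interpolation between t=0.400 (-1.10667) and t=0.420 (-1.12876) → t≈0.403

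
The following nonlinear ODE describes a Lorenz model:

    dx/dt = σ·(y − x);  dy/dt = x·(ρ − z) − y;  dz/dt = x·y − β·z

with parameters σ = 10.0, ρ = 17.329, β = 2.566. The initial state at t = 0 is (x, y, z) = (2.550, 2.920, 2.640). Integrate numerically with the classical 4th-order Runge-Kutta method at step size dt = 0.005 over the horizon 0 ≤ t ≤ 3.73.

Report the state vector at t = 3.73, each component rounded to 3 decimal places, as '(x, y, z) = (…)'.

t=0.000: state=(2.550, 2.920, 2.640)
step 1 (dt=0.005): k1=(3.700, 34.537, 0.672), k2=(4.471, 34.582, 0.915), k3=(4.453, 34.609, 0.920), k4=(5.208, 34.679, 1.170); state += dt/6·(k1+2k2+2k3+k4)
t=0.005: state=(2.572, 3.093, 2.645)
t=0.010: state=(2.602, 3.267, 2.652)
t=0.015: state=(2.639, 3.442, 2.662)
continuing one RK4 step at a time; state shown every 40 steps (Δt=0.2):
t=0.200: state=(8.133, 13.038, 8.252)
t=0.400: state=(10.443, 4.714, 26.526)
t=0.600: state=(0.870, -1.173, 16.397)
t=0.800: state=(-0.887, -1.350, 9.874)
t=1.000: state=(-2.455, -3.825, 6.559)
t=1.200: state=(-7.594, -11.384, 10.096)
t=1.400: state=(-10.151, -6.619, 24.222)
t=1.600: state=(-2.585, -0.588, 16.792)
t=1.800: state=(-1.341, -1.573, 10.288)
t=2.000: state=(-3.000, -4.586, 7.145)
t=2.200: state=(-8.494, -12.058, 12.264)
t=2.400: state=(-9.023, -5.041, 23.583)
t=2.600: state=(-2.458, -1.010, 15.799)
t=2.800: state=(-1.892, -2.411, 9.922)
t=3.000: state=(-4.470, -6.729, 8.139)
t=3.200: state=(-10.199, -12.108, 17.715)
t=3.400: state=(-6.344, -2.591, 21.171)
t=3.600: state=(-2.268, -1.804, 13.628)
t=3.730: state=(-2.441, -3.090, 10.361)

(x, y, z) = (-2.441, -3.090, 10.361)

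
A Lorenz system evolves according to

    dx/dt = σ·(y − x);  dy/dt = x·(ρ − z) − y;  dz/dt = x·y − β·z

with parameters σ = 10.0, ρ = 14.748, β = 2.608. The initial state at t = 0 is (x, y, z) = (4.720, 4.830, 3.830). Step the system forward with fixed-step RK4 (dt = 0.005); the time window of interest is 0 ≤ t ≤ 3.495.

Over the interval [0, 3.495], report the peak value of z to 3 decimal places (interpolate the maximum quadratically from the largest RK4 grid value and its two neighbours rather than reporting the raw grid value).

t=0.000: state=(4.720, 4.830, 3.830)
step 1 (dt=0.005): k1=(1.100, 46.703, 12.809), k2=(2.240, 46.465, 13.290), k3=(2.206, 46.491, 13.298), k4=(3.314, 46.276, 13.789); state += dt/6·(k1+2k2+2k3+k4)
t=0.005: state=(4.731, 5.062, 3.896)
t=0.010: state=(4.753, 5.293, 3.968)
t=0.015: state=(4.785, 5.522, 4.045)
continuing one RK4 step at a time; state shown every 40 steps (Δt=0.2):
t=0.200: state=(9.623, 12.374, 13.098)
t=0.400: state=(7.043, 2.853, 20.008)
t=0.600: state=(1.769, 0.831, 12.603)
t=0.800: state=(1.501, 1.916, 7.772)
t=1.000: state=(3.397, 5.030, 5.902)
t=1.200: state=(8.258, 10.928, 11.458)
t=1.400: state=(8.082, 5.004, 19.654)
t=1.600: state=(2.926, 1.687, 13.724)
t=1.800: state=(2.460, 2.973, 8.974)
t=2.000: state=(4.783, 6.644, 8.011)
t=2.200: state=(8.783, 9.902, 14.880)
t=2.400: state=(6.404, 3.907, 17.668)
t=2.600: state=(3.250, 2.761, 12.449)
t=2.800: state=(3.841, 4.815, 9.326)
t=3.000: state=(6.824, 8.556, 11.374)
t=3.200: state=(8.012, 6.930, 17.219)
t=3.400: state=(4.755, 3.468, 14.871)
t=3.495: state=(3.939, 3.502, 12.835)
largest grid value and its neighbours: z(0.340)=21.05970, z(0.345)=21.06076, z(0.350)=21.04218
parabola through these three points peaks at t≈0.343 with z≈21.06272

max z = 21.063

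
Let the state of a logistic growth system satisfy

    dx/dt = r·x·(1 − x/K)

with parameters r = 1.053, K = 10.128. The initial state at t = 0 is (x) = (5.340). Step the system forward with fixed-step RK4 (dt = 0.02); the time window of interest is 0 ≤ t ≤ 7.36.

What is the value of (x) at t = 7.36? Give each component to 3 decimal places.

t=0.000: state=(5.340)
step 1 (dt=0.02): k1=(2.658), k2=(2.657), k3=(2.657), k4=(2.655); state += dt/6·(k1+2k2+2k3+k4)
t=0.020: state=(5.393)
t=0.040: state=(5.446)
t=0.060: state=(5.499)
continuing one RK4 step at a time; state shown every 25 steps (Δt=0.5):
t=0.500: state=(6.621)
t=1.000: state=(7.715)
t=1.500: state=(8.548)
t=2.000: state=(9.131)
t=2.500: state=(9.515)
t=3.000: state=(9.756)
t=3.500: state=(9.905)
t=4.000: state=(9.995)
t=4.500: state=(10.049)
t=5.000: state=(10.081)
t=5.500: state=(10.100)
t=6.000: state=(10.112)
t=6.500: state=(10.118)
t=7.000: state=(10.122)
t=7.360: state=(10.124)

(x) = (10.124)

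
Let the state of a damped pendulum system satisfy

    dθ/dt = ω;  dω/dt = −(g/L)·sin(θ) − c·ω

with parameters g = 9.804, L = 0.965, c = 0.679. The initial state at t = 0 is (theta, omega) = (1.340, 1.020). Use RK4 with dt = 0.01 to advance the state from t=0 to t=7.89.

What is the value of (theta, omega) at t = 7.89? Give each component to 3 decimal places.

(theta, omega) = (0.040, 0.258)

t=0.000: state=(1.340, 1.020)
step 1 (dt=0.01): k1=(1.020, -10.583), k2=(0.967, -10.559), k3=(0.967, -10.558), k4=(0.914, -10.533); state += dt/6·(k1+2k2+2k3+k4)
t=0.010: state=(1.350, 0.914)
t=0.020: state=(1.358, 0.809)
t=0.030: state=(1.366, 0.705)
continuing one RK4 step at a time; state shown every 50 steps (Δt=0.5):
t=0.500: state=(0.686, -3.150)
t=1.000: state=(-0.782, -1.600)
t=1.500: state=(-0.588, 2.037)
t=2.000: state=(0.491, 1.396)
t=2.500: state=(0.443, -1.381)
t=3.000: state=(-0.330, -1.062)
t=3.500: state=(-0.320, 0.969)
t=4.000: state=(0.232, 0.768)
t=4.500: state=(0.227, -0.694)
t=5.000: state=(-0.166, -0.543)
t=5.500: state=(-0.159, 0.502)
t=6.000: state=(0.121, 0.380)
t=6.500: state=(0.111, -0.364)
t=7.000: state=(-0.088, -0.264)
t=7.500: state=(-0.077, 0.265)
t=7.890: state=(0.040, 0.258)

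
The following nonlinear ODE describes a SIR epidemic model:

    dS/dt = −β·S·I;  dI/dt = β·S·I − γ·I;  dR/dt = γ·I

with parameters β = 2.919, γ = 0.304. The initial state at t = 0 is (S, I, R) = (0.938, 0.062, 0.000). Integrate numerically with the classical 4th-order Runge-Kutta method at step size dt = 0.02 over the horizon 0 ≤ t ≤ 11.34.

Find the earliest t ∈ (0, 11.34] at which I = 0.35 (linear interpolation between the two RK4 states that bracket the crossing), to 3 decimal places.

t=0.000: state=(0.938, 0.062, 0.000)
step 1 (dt=0.02): k1=(-0.170, 0.151, 0.019), k2=(-0.174, 0.154, 0.019), k3=(-0.174, 0.154, 0.019), k4=(-0.178, 0.158, 0.020); state += dt/6·(k1+2k2+2k3+k4)
t=0.020: state=(0.935, 0.065, 0.000)
t=0.040: state=(0.931, 0.068, 0.001)
t=0.060: state=(0.927, 0.072, 0.001)
continuing one RK4 step at a time; state shown every 25 steps (Δt=0.5):
t=0.500: state=(0.791, 0.191, 0.018)
t=0.840: state=(0.608, 0.347, 0.045)
next step: t=0.860: state=(0.595, 0.357, 0.047) — I has crossed 0.35
linear interpolation between t=0.840 (0.34701) and t=0.860 (0.35724) → t≈0.846

t = 0.846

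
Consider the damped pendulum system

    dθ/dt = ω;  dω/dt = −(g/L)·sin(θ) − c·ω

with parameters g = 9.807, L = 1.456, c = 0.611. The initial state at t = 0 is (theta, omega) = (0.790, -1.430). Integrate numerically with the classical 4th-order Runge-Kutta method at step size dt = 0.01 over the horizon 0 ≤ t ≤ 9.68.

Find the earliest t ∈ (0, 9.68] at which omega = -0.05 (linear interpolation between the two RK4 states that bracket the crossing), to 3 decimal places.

t=0.000: state=(0.790, -1.430)
step 1 (dt=0.01): k1=(-1.430, -3.911), k2=(-1.450, -3.865), k3=(-1.449, -3.865), k4=(-1.469, -3.818); state += dt/6·(k1+2k2+2k3+k4)
t=0.010: state=(0.776, -1.469)
t=0.020: state=(0.761, -1.506)
t=0.030: state=(0.745, -1.543)
continuing one RK4 step at a time; state shown every 50 steps (Δt=0.5):
t=0.500: state=(-0.173, -1.883)
t=0.970: state=(-0.672, -0.091)
next step: t=0.980: state=(-0.673, -0.049) — omega has crossed -0.05
linear interpolation between t=0.970 (-0.09139) and t=0.980 (-0.04901) → t≈0.980

t = 0.980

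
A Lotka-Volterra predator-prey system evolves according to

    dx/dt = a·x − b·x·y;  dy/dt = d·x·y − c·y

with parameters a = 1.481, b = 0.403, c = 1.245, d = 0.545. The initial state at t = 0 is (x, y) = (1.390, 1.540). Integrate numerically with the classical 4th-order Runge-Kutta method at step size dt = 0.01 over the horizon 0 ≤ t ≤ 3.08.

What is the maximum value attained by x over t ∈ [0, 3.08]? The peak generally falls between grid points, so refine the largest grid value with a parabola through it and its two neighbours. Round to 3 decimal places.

max x = 5.180

t=0.000: state=(1.390, 1.540)
step 1 (dt=0.01): k1=(1.196, -0.751), k2=(1.203, -0.744), k3=(1.203, -0.744), k4=(1.210, -0.737); state += dt/6·(k1+2k2+2k3+k4)
t=0.010: state=(1.402, 1.533)
t=0.020: state=(1.414, 1.525)
t=0.030: state=(1.427, 1.518)
continuing one RK4 step at a time; state shown every 10 steps (Δt=0.1):
t=0.100: state=(1.517, 1.472)
t=0.200: state=(1.660, 1.417)
t=0.300: state=(1.820, 1.375)
t=0.400: state=(1.997, 1.347)
t=0.500: state=(2.195, 1.333)
t=0.600: state=(2.412, 1.335)
t=0.700: state=(2.650, 1.353)
t=0.800: state=(2.908, 1.389)
t=0.900: state=(3.185, 1.448)
t=1.000: state=(3.478, 1.533)
t=1.100: state=(3.783, 1.650)
t=1.200: state=(4.093, 1.805)
t=1.300: state=(4.396, 2.009)
t=1.400: state=(4.677, 2.271)
t=1.500: state=(4.917, 2.605)
t=1.600: state=(5.092, 3.023)
t=1.700: state=(5.176, 3.533)
t=1.800: state=(5.145, 4.134)
t=1.900: state=(4.983, 4.813)
t=2.000: state=(4.691, 5.535)
t=2.100: state=(4.290, 6.245)
t=2.200: state=(3.817, 6.878)
t=2.300: state=(3.320, 7.377)
t=2.400: state=(2.839, 7.702)
t=2.500: state=(2.405, 7.843)
t=2.600: state=(2.034, 7.813)
t=2.700: state=(1.726, 7.641)
t=2.800: state=(1.479, 7.360)
t=2.900: state=(1.284, 7.006)
t=3.000: state=(1.132, 6.605)
t=3.080: state=(1.035, 6.268)
largest grid value and its neighbours: x(1.720)=5.17976, x(1.730)=5.17977, x(1.740)=5.17855
parabola through these three points peaks at t≈1.725 with x≈5.17992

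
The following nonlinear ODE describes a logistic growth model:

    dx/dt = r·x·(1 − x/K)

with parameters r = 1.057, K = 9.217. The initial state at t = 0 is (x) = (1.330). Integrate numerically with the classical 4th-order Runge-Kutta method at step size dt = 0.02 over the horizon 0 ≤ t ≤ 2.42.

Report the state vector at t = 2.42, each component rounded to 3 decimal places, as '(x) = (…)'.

(x) = (6.316)

t=0.000: state=(1.330)
step 1 (dt=0.02): k1=(1.203), k2=(1.212), k3=(1.212), k4=(1.221); state += dt/6·(k1+2k2+2k3+k4)
t=0.020: state=(1.354)
t=0.040: state=(1.379)
t=0.060: state=(1.404)
continuing one RK4 step at a time; state shown every 5 steps (Δt=0.1):
t=0.100: state=(1.455)
t=0.200: state=(1.589)
t=0.300: state=(1.733)
t=0.400: state=(1.887)
t=0.500: state=(2.050)
t=0.600: state=(2.224)
t=0.700: state=(2.407)
t=0.800: state=(2.599)
t=0.900: state=(2.801)
t=1.000: state=(3.011)
t=1.100: state=(3.230)
t=1.200: state=(3.455)
t=1.300: state=(3.686)
t=1.400: state=(3.922)
t=1.500: state=(4.162)
t=1.600: state=(4.404)
t=1.700: state=(4.647)
t=1.800: state=(4.891)
t=1.900: state=(5.132)
t=2.000: state=(5.371)
t=2.100: state=(5.606)
t=2.200: state=(5.835)
t=2.300: state=(6.058)
t=2.400: state=(6.274)
t=2.420: state=(6.316)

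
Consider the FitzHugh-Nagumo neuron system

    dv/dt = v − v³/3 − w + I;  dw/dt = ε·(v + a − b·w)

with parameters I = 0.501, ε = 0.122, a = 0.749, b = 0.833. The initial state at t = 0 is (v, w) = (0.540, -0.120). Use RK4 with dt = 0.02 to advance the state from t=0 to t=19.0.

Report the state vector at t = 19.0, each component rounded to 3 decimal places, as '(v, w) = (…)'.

t=0.000: state=(0.540, -0.120)
step 1 (dt=0.02): k1=(1.109, 0.169), k2=(1.115, 0.171), k3=(1.115, 0.171), k4=(1.121, 0.172); state += dt/6·(k1+2k2+2k3+k4)
t=0.020: state=(0.562, -0.117)
t=0.040: state=(0.585, -0.113)
t=0.060: state=(0.608, -0.110)
continuing one RK4 step at a time; state shown every 50 steps (Δt=1):
t=1.000: state=(1.599, 0.109)
t=2.000: state=(1.801, 0.389)
t=3.000: state=(1.716, 0.642)
t=4.000: state=(1.599, 0.860)
t=5.000: state=(1.472, 1.041)
t=6.000: state=(1.334, 1.190)
t=7.000: state=(1.175, 1.308)
t=8.000: state=(0.979, 1.394)
t=9.000: state=(0.697, 1.444)
t=10.000: state=(0.173, 1.445)
t=11.000: state=(-1.031, 1.350)
t=12.000: state=(-1.910, 1.120)
t=13.000: state=(-1.921, 0.874)
t=14.000: state=(-1.842, 0.659)
t=15.000: state=(-1.759, 0.473)
t=16.000: state=(-1.677, 0.315)
t=17.000: state=(-1.597, 0.182)
t=18.000: state=(-1.518, 0.070)
t=19.000: state=(-1.440, -0.021)

(v, w) = (-1.440, -0.021)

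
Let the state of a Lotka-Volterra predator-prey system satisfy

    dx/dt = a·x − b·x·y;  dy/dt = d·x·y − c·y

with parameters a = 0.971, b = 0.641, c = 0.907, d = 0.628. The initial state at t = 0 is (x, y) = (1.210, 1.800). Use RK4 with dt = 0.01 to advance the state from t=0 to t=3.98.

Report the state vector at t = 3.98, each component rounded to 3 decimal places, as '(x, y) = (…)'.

t=0.000: state=(1.210, 1.800)
step 1 (dt=0.01): k1=(-0.221, -0.265), k2=(-0.220, -0.266), k3=(-0.220, -0.266), k4=(-0.219, -0.267); state += dt/6·(k1+2k2+2k3+k4)
t=0.010: state=(1.208, 1.797)
t=0.020: state=(1.206, 1.795)
t=0.030: state=(1.203, 1.792)
continuing one RK4 step at a time; state shown every 20 steps (Δt=0.2):
t=0.200: state=(1.171, 1.743)
t=0.400: state=(1.141, 1.681)
t=0.600: state=(1.122, 1.616)
t=0.800: state=(1.112, 1.551)
t=1.000: state=(1.112, 1.487)
t=1.200: state=(1.120, 1.427)
t=1.400: state=(1.137, 1.372)
t=1.600: state=(1.161, 1.321)
t=1.800: state=(1.194, 1.278)
t=2.000: state=(1.234, 1.241)
t=2.200: state=(1.280, 1.212)
t=2.400: state=(1.333, 1.192)
t=2.600: state=(1.390, 1.179)
t=2.800: state=(1.452, 1.176)
t=3.000: state=(1.516, 1.182)
t=3.200: state=(1.581, 1.197)
t=3.400: state=(1.644, 1.223)
t=3.600: state=(1.703, 1.259)
t=3.800: state=(1.755, 1.305)
t=3.980: state=(1.793, 1.354)

(x, y) = (1.793, 1.354)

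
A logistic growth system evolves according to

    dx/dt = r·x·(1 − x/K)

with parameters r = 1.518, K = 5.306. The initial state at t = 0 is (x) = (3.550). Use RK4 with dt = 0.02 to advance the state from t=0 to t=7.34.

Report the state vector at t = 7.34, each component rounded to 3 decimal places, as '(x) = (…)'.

t=0.000: state=(3.550)
step 1 (dt=0.02): k1=(1.783), k2=(1.774), k3=(1.774), k4=(1.765); state += dt/6·(k1+2k2+2k3+k4)
t=0.020: state=(3.585)
t=0.040: state=(3.621)
t=0.060: state=(3.655)
continuing one RK4 step at a time; state shown every 25 steps (Δt=0.5):
t=0.500: state=(4.308)
t=1.000: state=(4.787)
t=1.500: state=(5.050)
t=2.000: state=(5.183)
t=2.500: state=(5.248)
t=3.000: state=(5.279)
t=3.500: state=(5.293)
t=4.000: state=(5.300)
t=4.500: state=(5.303)
t=5.000: state=(5.305)
t=5.500: state=(5.305)
t=6.000: state=(5.306)
t=6.500: state=(5.306)
t=7.000: state=(5.306)
t=7.340: state=(5.306)

(x) = (5.306)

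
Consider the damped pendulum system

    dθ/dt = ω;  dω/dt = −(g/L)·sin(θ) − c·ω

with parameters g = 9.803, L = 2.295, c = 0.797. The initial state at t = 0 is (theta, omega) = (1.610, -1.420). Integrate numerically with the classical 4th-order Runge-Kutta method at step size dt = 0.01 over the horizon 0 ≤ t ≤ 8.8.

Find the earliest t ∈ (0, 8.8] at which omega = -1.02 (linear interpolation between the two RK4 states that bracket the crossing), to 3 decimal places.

t = 1.161

t=0.000: state=(1.610, -1.420)
step 1 (dt=0.01): k1=(-1.420, -3.136), k2=(-1.436, -3.125), k3=(-1.436, -3.125), k4=(-1.451, -3.113); state += dt/6·(k1+2k2+2k3+k4)
t=0.010: state=(1.596, -1.451)
t=0.020: state=(1.581, -1.482)
t=0.030: state=(1.566, -1.513)
continuing one RK4 step at a time; state shown every 50 steps (Δt=0.5):
t=0.500: state=(0.584, -2.458)
t=1.000: state=(-0.508, -1.587)
t=1.160: state=(-0.718, -1.023)
next step: t=1.170: state=(-0.728, -0.987) — omega has crossed -1.02
linear interpolation between t=1.160 (-1.02338) and t=1.170 (-0.98711) → t≈1.161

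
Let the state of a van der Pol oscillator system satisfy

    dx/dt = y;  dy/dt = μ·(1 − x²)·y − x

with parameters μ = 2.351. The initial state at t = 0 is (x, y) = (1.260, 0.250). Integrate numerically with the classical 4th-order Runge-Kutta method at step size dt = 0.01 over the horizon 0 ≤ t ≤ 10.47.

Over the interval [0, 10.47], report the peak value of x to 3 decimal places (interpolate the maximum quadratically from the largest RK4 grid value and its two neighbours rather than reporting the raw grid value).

t=0.000: state=(1.260, 0.250)
step 1 (dt=0.01): k1=(0.250, -1.605), k2=(0.242, -1.597), k3=(0.242, -1.597), k4=(0.234, -1.589); state += dt/6·(k1+2k2+2k3+k4)
t=0.010: state=(1.262, 0.234)
t=0.020: state=(1.265, 0.218)
t=0.030: state=(1.267, 0.203)
continuing one RK4 step at a time; state shown every 50 steps (Δt=0.5):
t=0.500: state=(1.222, -0.334)
t=1.000: state=(0.952, -0.768)
t=1.500: state=(0.351, -1.886)
t=2.000: state=(-1.267, -3.887)
t=2.500: state=(-2.008, 0.027)
t=3.000: state=(-1.899, 0.290)
t=3.500: state=(-1.741, 0.341)
t=4.000: state=(-1.555, 0.412)
t=4.500: state=(-1.320, 0.543)
t=5.000: state=(-0.983, 0.859)
t=5.500: state=(-0.332, 2.026)
t=6.000: state=(1.364, 3.788)
t=6.500: state=(2.020, -0.072)
t=7.000: state=(1.906, -0.290)
t=7.500: state=(1.749, -0.339)
t=8.000: state=(1.563, -0.408)
t=8.500: state=(1.331, -0.535)
t=9.000: state=(1.001, -0.837)
t=9.500: state=(0.374, -1.932)
t=10.000: state=(-1.281, -3.962)
t=10.470: state=(-2.022, -0.021)
largest grid value and its neighbours: x(6.450)=2.02173, x(6.460)=2.02181, x(6.470)=2.02169
parabola through these three points peaks at t≈6.459 with x≈2.02181

max x = 2.022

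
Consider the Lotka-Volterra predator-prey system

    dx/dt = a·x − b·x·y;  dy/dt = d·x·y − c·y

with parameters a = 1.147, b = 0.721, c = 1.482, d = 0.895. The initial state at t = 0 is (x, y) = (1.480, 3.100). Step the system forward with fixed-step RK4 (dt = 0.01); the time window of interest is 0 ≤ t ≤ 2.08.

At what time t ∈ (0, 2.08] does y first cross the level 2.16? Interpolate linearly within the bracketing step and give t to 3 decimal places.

t = 0.709

t=0.000: state=(1.480, 3.100)
step 1 (dt=0.01): k1=(-1.610, -0.488), k2=(-1.599, -0.510), k3=(-1.599, -0.510), k4=(-1.588, -0.531); state += dt/6·(k1+2k2+2k3+k4)
t=0.010: state=(1.464, 3.095)
t=0.020: state=(1.448, 3.089)
t=0.030: state=(1.433, 3.083)
continuing one RK4 step at a time; state shown every 10 steps (Δt=0.1):
t=0.100: state=(1.330, 3.031)
t=0.200: state=(1.204, 2.927)
t=0.300: state=(1.098, 2.797)
t=0.400: state=(1.012, 2.650)
t=0.500: state=(0.943, 2.494)
t=0.600: state=(0.888, 2.333)
t=0.700: state=(0.847, 2.174)
next step: t=0.710: state=(0.843, 2.159) — y has crossed 2.16
linear interpolation between t=0.700 (2.17429) and t=0.710 (2.15857) → t≈0.709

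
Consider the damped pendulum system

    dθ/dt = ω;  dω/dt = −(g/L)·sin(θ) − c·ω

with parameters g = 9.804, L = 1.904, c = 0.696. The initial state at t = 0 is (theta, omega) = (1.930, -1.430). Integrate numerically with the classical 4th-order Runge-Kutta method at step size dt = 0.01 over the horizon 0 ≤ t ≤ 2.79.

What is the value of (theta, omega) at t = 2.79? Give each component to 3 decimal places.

t=0.000: state=(1.930, -1.430)
step 1 (dt=0.01): k1=(-1.430, -3.825), k2=(-1.449, -3.825), k3=(-1.449, -3.825), k4=(-1.468, -3.824); state += dt/6·(k1+2k2+2k3+k4)
t=0.010: state=(1.916, -1.468)
t=0.020: state=(1.901, -1.506)
t=0.030: state=(1.885, -1.545)
continuing one RK4 step at a time; state shown every 10 steps (Δt=0.1):
t=0.100: state=(1.768, -1.811)
t=0.200: state=(1.568, -2.184)
t=0.300: state=(1.332, -2.530)
t=0.400: state=(1.064, -2.822)
t=0.500: state=(0.771, -3.025)
t=0.600: state=(0.463, -3.108)
t=0.700: state=(0.154, -3.048)
t=0.800: state=(-0.142, -2.845)
t=0.900: state=(-0.411, -2.516)
t=1.000: state=(-0.642, -2.095)
t=1.100: state=(-0.828, -1.620)
t=1.200: state=(-0.965, -1.121)
t=1.300: state=(-1.052, -0.623)
t=1.400: state=(-1.091, -0.144)
t=1.500: state=(-1.082, 0.307)
t=1.600: state=(-1.030, 0.720)
t=1.700: state=(-0.940, 1.087)
t=1.800: state=(-0.815, 1.396)
t=1.900: state=(-0.663, 1.638)
t=2.000: state=(-0.490, 1.798)
t=2.100: state=(-0.306, 1.870)
t=2.200: state=(-0.119, 1.848)
t=2.300: state=(0.061, 1.738)
t=2.400: state=(0.226, 1.549)
t=2.500: state=(0.368, 1.298)
t=2.600: state=(0.484, 1.004)
t=2.700: state=(0.568, 0.685)
t=2.790: state=(0.617, 0.392)

(theta, omega) = (0.617, 0.392)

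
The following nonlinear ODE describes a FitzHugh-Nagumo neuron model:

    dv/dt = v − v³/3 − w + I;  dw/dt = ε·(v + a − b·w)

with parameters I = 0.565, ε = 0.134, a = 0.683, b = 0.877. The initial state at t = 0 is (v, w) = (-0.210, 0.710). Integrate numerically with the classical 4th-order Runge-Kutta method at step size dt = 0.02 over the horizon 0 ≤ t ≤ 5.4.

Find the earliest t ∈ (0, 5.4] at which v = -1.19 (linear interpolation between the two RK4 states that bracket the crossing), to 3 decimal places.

t=0.000: state=(-0.210, 0.710)
step 1 (dt=0.02): k1=(-0.352, -0.020), k2=(-0.355, -0.021), k3=(-0.355, -0.021), k4=(-0.358, -0.021); state += dt/6·(k1+2k2+2k3+k4)
t=0.020: state=(-0.217, 0.710)
t=0.040: state=(-0.224, 0.709)
t=0.060: state=(-0.232, 0.709)
continuing one RK4 step at a time; state shown every 10 steps (Δt=0.2):
t=0.200: state=(-0.287, 0.705)
t=0.400: state=(-0.378, 0.698)
t=0.600: state=(-0.484, 0.688)
t=0.800: state=(-0.606, 0.676)
t=1.000: state=(-0.741, 0.661)
t=1.200: state=(-0.884, 0.642)
t=1.400: state=(-1.030, 0.620)
t=1.600: state=(-1.170, 0.594)
t=1.620: state=(-1.183, 0.592)
next step: t=1.640: state=(-1.196, 0.589) — v has crossed -1.19
linear interpolation between t=1.620 (-1.18275) and t=1.640 (-1.19582) → t≈1.631

t = 1.631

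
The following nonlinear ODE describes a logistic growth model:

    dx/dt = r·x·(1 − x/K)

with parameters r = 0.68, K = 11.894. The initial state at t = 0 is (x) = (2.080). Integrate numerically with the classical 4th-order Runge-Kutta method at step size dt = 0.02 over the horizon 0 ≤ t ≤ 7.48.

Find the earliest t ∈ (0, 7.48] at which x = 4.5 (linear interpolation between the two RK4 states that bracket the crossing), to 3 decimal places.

t = 1.551

t=0.000: state=(2.080)
step 1 (dt=0.02): k1=(1.167), k2=(1.172), k3=(1.172), k4=(1.177); state += dt/6·(k1+2k2+2k3+k4)
t=0.020: state=(2.103)
t=0.040: state=(2.127)
t=0.060: state=(2.151)
continuing one RK4 step at a time; state shown every 25 steps (Δt=0.5):
t=0.500: state=(2.729)
t=1.000: state=(3.508)
t=1.500: state=(4.403)
t=1.540: state=(4.479)
next step: t=1.560: state=(4.517) — x has crossed 4.5
linear interpolation between t=1.540 (4.47862) and t=1.560 (4.51666) → t≈1.551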